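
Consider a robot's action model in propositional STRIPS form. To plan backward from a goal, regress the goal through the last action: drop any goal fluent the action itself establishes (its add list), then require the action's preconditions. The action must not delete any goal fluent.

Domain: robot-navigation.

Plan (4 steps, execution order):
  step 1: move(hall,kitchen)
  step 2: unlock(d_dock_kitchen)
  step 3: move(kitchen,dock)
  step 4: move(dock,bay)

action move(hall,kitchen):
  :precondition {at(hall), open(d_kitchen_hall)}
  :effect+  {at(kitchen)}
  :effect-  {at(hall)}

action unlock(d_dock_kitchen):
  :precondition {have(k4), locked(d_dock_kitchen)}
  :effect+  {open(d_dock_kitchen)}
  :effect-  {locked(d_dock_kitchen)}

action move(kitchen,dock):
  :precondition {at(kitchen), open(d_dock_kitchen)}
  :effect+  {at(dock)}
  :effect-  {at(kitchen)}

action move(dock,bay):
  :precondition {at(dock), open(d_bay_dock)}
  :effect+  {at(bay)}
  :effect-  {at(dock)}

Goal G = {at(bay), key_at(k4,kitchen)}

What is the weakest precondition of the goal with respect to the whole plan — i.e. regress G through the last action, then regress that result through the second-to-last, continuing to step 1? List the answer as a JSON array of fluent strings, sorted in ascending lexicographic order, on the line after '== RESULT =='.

Regress step by step:
  through step 4 (move(dock,bay)): drop {at(bay)}, keep {key_at(k4,kitchen)}, require {at(dock), open(d_bay_dock)}
    → {at(dock), key_at(k4,kitchen), open(d_bay_dock)}
  through step 3 (move(kitchen,dock)): drop {at(dock)}, keep {key_at(k4,kitchen), open(d_bay_dock)}, require {at(kitchen), open(d_dock_kitchen)}
    → {at(kitchen), key_at(k4,kitchen), open(d_bay_dock), open(d_dock_kitchen)}
  through step 2 (unlock(d_dock_kitchen)): drop {open(d_dock_kitchen)}, keep {at(kitchen), key_at(k4,kitchen), open(d_bay_dock)}, require {have(k4), locked(d_dock_kitchen)}
    → {at(kitchen), have(k4), key_at(k4,kitchen), locked(d_dock_kitchen), open(d_bay_dock)}
  through step 1 (move(hall,kitchen)): drop {at(kitchen)}, keep {have(k4), key_at(k4,kitchen), locked(d_dock_kitchen), open(d_bay_dock)}, require {at(hall), open(d_kitchen_hall)}
    → {at(hall), have(k4), key_at(k4,kitchen), locked(d_dock_kitchen), open(d_bay_dock), open(d_kitchen_hall)}

== RESULT ==
["at(hall)", "have(k4)", "key_at(k4,kitchen)", "locked(d_dock_kitchen)", "open(d_bay_dock)", "open(d_kitchen_hall)"]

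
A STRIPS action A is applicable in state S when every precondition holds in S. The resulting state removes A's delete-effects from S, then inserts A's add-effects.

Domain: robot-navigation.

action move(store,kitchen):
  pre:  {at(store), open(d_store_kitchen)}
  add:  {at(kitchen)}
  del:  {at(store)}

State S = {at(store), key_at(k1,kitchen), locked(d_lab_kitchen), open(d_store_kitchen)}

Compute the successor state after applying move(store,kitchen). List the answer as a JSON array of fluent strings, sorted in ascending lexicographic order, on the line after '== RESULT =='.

Compute (S \ del) ∪ add:
  pre ⊆ S: {at(store), open(d_store_kitchen)} ⊆ S  — applicable
  S \ del = {key_at(k1,kitchen), locked(d_lab_kitchen), open(d_store_kitchen)}
  ∪ add   = {at(kitchen), key_at(k1,kitchen), locked(d_lab_kitchen), open(d_store_kitchen)}

== RESULT ==
["at(kitchen)", "key_at(k1,kitchen)", "locked(d_lab_kitchen)", "open(d_store_kitchen)"]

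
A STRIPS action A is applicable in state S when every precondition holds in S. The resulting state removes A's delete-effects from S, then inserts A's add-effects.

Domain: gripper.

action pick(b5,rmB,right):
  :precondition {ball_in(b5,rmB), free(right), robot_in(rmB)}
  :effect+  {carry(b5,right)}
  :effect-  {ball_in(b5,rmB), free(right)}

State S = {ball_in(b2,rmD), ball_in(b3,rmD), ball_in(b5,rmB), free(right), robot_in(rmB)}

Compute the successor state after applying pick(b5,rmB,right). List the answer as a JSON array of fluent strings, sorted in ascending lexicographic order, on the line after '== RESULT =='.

Progress:
  pre ⊆ S: {ball_in(b5,rmB), free(right), robot_in(rmB)} ⊆ S  — applicable
  S \ del = {ball_in(b2,rmD), ball_in(b3,rmD), robot_in(rmB)}
  ∪ add   = {ball_in(b2,rmD), ball_in(b3,rmD), carry(b5,right), robot_in(rmB)}

== RESULT ==
["ball_in(b2,rmD)", "ball_in(b3,rmD)", "carry(b5,right)", "robot_in(rmB)"]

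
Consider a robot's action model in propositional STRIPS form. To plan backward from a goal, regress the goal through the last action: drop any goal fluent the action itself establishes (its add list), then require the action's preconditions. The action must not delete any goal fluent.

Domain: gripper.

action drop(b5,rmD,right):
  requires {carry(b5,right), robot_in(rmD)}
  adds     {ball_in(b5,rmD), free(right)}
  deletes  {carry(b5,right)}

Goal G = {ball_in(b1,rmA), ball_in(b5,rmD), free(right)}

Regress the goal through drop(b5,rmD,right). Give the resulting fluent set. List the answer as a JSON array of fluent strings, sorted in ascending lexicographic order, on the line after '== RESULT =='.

Compute (G \ add) ∪ pre:
  G ∩ del = {}  (empty — regression defined)
  G \ add = {ball_in(b1,rmA), ball_in(b5,rmD), free(right)} \ {ball_in(b5,rmD), free(right)} = {ball_in(b1,rmA)}
  ∪ pre   = {ball_in(b1,rmA)} ∪ {carry(b5,right), robot_in(rmD)}
          = {ball_in(b1,rmA), carry(b5,right), robot_in(rmD)}

== RESULT ==
["ball_in(b1,rmA)", "carry(b5,right)", "robot_in(rmD)"]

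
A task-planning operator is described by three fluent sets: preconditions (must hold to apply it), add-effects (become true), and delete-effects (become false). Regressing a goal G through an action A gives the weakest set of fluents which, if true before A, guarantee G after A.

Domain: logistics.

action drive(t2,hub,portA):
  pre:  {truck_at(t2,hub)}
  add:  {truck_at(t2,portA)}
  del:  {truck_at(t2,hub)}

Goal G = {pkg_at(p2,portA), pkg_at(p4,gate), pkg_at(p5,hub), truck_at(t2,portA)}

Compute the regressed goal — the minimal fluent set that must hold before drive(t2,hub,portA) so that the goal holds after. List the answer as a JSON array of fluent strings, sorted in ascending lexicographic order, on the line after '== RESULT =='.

Regress:
  G ∩ del = {}  (empty — regression defined)
  G \ add = {pkg_at(p2,portA), pkg_at(p4,gate), pkg_at(p5,hub), truck_at(t2,portA)} \ {truck_at(t2,portA)} = {pkg_at(p2,portA), pkg_at(p4,gate), pkg_at(p5,hub)}
  ∪ pre   = {pkg_at(p2,portA), pkg_at(p4,gate), pkg_at(p5,hub)} ∪ {truck_at(t2,hub)}
          = {pkg_at(p2,portA), pkg_at(p4,gate), pkg_at(p5,hub), truck_at(t2,hub)}

== RESULT ==
["pkg_at(p2,portA)", "pkg_at(p4,gate)", "pkg_at(p5,hub)", "truck_at(t2,hub)"]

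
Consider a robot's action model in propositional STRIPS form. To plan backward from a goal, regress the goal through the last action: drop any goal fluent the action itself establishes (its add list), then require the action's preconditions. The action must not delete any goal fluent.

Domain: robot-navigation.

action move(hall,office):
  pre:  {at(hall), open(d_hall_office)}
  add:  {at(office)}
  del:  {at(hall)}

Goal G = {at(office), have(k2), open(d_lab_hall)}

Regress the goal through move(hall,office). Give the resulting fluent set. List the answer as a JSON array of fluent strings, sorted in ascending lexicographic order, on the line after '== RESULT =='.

Compute (G \ add) ∪ pre:
  G ∩ del = {}  (empty — regression defined)
  G \ add = {at(office), have(k2), open(d_lab_hall)} \ {at(office)} = {have(k2), open(d_lab_hall)}
  ∪ pre   = {have(k2), open(d_lab_hall)} ∪ {at(hall), open(d_hall_office)}
          = {at(hall), have(k2), open(d_hall_office), open(d_lab_hall)}

== RESULT ==
["at(hall)", "have(k2)", "open(d_hall_office)", "open(d_lab_hall)"]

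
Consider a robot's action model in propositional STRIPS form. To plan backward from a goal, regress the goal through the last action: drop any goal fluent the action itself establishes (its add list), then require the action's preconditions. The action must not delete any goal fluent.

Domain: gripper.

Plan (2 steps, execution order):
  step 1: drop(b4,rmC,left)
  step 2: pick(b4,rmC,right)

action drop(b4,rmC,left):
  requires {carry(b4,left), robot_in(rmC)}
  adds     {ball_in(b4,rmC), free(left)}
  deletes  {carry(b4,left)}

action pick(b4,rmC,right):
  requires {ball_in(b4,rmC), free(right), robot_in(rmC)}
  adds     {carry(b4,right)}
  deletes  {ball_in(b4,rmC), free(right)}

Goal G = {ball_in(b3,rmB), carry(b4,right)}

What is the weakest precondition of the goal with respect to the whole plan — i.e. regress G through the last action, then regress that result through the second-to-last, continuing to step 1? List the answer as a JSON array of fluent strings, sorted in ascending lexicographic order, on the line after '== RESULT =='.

Regress step by step:
  through step 2 (pick(b4,rmC,right)): drop {carry(b4,right)}, keep {ball_in(b3,rmB)}, require {ball_in(b4,rmC), free(right), robot_in(rmC)}
    → {ball_in(b3,rmB), ball_in(b4,rmC), free(right), robot_in(rmC)}
  through step 1 (drop(b4,rmC,left)): drop {ball_in(b4,rmC)}, keep {ball_in(b3,rmB), free(right), robot_in(rmC)}, require {carry(b4,left), robot_in(rmC)}
    → {ball_in(b3,rmB), carry(b4,left), free(right), robot_in(rmC)}

== RESULT ==
["ball_in(b3,rmB)", "carry(b4,left)", "free(right)", "robot_in(rmC)"]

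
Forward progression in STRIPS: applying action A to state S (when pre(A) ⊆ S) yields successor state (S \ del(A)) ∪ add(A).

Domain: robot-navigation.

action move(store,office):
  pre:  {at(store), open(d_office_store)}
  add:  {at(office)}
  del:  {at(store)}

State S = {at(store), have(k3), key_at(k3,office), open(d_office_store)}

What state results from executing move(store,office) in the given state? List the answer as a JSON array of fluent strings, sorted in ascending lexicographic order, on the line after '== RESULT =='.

Progress:
  pre ⊆ S: {at(store), open(d_office_store)} ⊆ S  — applicable
  S \ del = {have(k3), key_at(k3,office), open(d_office_store)}
  ∪ add   = {at(office), have(k3), key_at(k3,office), open(d_office_store)}

== RESULT ==
["at(office)", "have(k3)", "key_at(k3,office)", "open(d_office_store)"]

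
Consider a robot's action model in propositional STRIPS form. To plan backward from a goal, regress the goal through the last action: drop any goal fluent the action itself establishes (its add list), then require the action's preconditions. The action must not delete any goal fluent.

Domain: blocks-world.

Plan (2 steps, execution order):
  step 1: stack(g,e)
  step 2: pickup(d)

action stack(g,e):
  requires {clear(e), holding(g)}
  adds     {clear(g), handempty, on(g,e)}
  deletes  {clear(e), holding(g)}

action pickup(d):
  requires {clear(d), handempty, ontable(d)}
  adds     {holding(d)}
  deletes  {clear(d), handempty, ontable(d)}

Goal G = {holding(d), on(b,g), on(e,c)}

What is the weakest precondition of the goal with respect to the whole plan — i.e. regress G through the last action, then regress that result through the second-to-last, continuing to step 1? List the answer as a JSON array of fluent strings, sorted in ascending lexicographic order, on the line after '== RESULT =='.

Work backward from the goal:
  through step 2 (pickup(d)): drop {holding(d)}, keep {on(b,g), on(e,c)}, require {clear(d), handempty, ontable(d)}
    → {clear(d), handempty, on(b,g), on(e,c), ontable(d)}
  through step 1 (stack(g,e)): drop {handempty}, keep {clear(d), on(b,g), on(e,c), ontable(d)}, require {clear(e), holding(g)}
    → {clear(d), clear(e), holding(g), on(b,g), on(e,c), ontable(d)}

== RESULT ==
["clear(d)", "clear(e)", "holding(g)", "on(b,g)", "on(e,c)", "ontable(d)"]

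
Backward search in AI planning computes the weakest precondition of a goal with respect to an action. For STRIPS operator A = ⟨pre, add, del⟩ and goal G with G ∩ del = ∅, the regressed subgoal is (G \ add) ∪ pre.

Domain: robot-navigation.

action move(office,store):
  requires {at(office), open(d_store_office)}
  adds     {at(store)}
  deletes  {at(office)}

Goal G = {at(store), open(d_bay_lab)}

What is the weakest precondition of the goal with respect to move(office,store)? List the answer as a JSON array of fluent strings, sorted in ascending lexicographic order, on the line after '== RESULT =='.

Compute (G \ add) ∪ pre:
  G ∩ del = {}  (empty — regression defined)
  G \ add = {at(store), open(d_bay_lab)} \ {at(store)} = {open(d_bay_lab)}
  ∪ pre   = {open(d_bay_lab)} ∪ {at(office), open(d_store_office)}
          = {at(office), open(d_bay_lab), open(d_store_office)}

== RESULT ==
["at(office)", "open(d_bay_lab)", "open(d_store_office)"]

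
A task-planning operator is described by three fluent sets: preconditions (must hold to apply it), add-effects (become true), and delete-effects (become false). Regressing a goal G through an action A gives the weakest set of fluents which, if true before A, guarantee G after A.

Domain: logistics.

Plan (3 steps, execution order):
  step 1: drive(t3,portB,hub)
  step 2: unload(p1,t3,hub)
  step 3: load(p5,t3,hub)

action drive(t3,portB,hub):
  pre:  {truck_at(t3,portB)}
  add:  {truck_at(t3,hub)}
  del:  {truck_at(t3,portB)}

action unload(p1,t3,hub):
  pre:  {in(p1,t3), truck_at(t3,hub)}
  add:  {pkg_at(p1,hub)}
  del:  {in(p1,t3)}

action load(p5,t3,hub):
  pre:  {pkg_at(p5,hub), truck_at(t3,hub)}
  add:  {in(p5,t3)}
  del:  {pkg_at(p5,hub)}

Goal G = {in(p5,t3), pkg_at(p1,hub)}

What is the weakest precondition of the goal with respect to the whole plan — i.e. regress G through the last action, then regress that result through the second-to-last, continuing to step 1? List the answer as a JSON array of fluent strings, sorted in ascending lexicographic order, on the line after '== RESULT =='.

Regress step by step:
  through step 3 (load(p5,t3,hub)): drop {in(p5,t3)}, keep {pkg_at(p1,hub)}, require {pkg_at(p5,hub), truck_at(t3,hub)}
    → {pkg_at(p1,hub), pkg_at(p5,hub), truck_at(t3,hub)}
  through step 2 (unload(p1,t3,hub)): drop {pkg_at(p1,hub)}, keep {pkg_at(p5,hub), truck_at(t3,hub)}, require {in(p1,t3), truck_at(t3,hub)}
    → {in(p1,t3), pkg_at(p5,hub), truck_at(t3,hub)}
  through step 1 (drive(t3,portB,hub)): drop {truck_at(t3,hub)}, keep {in(p1,t3), pkg_at(p5,hub)}, require {truck_at(t3,portB)}
    → {in(p1,t3), pkg_at(p5,hub), truck_at(t3,portB)}

== RESULT ==
["in(p1,t3)", "pkg_at(p5,hub)", "truck_at(t3,portB)"]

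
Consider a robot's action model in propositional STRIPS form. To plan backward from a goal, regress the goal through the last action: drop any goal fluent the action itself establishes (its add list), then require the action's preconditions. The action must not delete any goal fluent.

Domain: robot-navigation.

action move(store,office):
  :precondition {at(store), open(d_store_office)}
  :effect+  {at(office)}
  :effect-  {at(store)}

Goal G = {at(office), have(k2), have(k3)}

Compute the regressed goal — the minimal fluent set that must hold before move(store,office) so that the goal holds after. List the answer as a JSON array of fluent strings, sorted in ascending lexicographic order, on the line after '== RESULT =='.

Regress:
  G ∩ del = {}  (empty — regression defined)
  G \ add = {at(office), have(k2), have(k3)} \ {at(office)} = {have(k2), have(k3)}
  ∪ pre   = {have(k2), have(k3)} ∪ {at(store), open(d_store_office)}
          = {at(store), have(k2), have(k3), open(d_store_office)}

== RESULT ==
["at(store)", "have(k2)", "have(k3)", "open(d_store_office)"]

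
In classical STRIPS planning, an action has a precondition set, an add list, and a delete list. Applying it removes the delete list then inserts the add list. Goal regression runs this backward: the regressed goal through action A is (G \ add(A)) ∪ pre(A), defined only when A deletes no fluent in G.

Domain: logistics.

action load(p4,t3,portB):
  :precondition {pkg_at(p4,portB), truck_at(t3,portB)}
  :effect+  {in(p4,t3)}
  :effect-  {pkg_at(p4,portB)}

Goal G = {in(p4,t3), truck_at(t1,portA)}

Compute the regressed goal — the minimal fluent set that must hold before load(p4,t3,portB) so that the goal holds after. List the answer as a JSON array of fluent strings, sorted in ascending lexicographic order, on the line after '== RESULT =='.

Regress:
  G ∩ del = {}  (empty — regression defined)
  G \ add = {in(p4,t3), truck_at(t1,portA)} \ {in(p4,t3)} = {truck_at(t1,portA)}
  ∪ pre   = {truck_at(t1,portA)} ∪ {pkg_at(p4,portB), truck_at(t3,portB)}
          = {pkg_at(p4,portB), truck_at(t1,portA), truck_at(t3,portB)}

== RESULT ==
["pkg_at(p4,portB)", "truck_at(t1,portA)", "truck_at(t3,portB)"]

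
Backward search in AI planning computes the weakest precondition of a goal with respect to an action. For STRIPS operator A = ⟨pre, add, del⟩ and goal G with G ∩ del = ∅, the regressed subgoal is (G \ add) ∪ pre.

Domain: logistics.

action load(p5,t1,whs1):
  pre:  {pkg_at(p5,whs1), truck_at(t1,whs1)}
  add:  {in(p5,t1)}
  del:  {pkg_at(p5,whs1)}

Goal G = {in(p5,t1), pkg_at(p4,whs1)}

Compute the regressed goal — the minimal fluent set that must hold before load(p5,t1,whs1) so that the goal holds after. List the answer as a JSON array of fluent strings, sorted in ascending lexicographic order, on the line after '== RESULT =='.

Compute (G \ add) ∪ pre:
  G ∩ del = {}  (empty — regression defined)
  G \ add = {in(p5,t1), pkg_at(p4,whs1)} \ {in(p5,t1)} = {pkg_at(p4,whs1)}
  ∪ pre   = {pkg_at(p4,whs1)} ∪ {pkg_at(p5,whs1), truck_at(t1,whs1)}
          = {pkg_at(p4,whs1), pkg_at(p5,whs1), truck_at(t1,whs1)}

== RESULT ==
["pkg_at(p4,whs1)", "pkg_at(p5,whs1)", "truck_at(t1,whs1)"]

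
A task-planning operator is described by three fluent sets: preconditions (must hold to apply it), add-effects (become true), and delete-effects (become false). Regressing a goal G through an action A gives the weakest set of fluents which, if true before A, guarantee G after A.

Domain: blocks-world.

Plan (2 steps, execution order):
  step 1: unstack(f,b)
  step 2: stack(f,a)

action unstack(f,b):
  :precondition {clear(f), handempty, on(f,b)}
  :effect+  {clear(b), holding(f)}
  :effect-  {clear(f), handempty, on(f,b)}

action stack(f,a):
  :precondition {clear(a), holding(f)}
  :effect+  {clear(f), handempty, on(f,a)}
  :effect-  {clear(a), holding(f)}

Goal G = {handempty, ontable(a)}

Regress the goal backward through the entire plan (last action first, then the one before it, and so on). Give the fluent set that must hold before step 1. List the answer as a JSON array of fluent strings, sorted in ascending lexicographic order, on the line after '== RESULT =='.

Regress step by step:
  through step 2 (stack(f,a)): drop {handempty}, keep {ontable(a)}, require {clear(a), holding(f)}
    → {clear(a), holding(f), ontable(a)}
  through step 1 (unstack(f,b)): drop {holding(f)}, keep {clear(a), ontable(a)}, require {clear(f), handempty, on(f,b)}
    → {clear(a), clear(f), handempty, on(f,b), ontable(a)}

== RESULT ==
["clear(a)", "clear(f)", "handempty", "on(f,b)", "ontable(a)"]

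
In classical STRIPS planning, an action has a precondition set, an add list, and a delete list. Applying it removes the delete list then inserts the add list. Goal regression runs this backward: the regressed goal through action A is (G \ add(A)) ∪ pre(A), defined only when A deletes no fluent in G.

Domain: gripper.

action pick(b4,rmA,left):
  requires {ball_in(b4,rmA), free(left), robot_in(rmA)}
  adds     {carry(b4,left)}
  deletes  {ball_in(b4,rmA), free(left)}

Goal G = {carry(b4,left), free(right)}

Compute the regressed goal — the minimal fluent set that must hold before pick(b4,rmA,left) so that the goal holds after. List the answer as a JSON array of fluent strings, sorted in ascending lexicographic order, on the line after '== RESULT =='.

Compute (G \ add) ∪ pre:
  G ∩ del = {}  (empty — regression defined)
  G \ add = {carry(b4,left), free(right)} \ {carry(b4,left)} = {free(right)}
  ∪ pre   = {free(right)} ∪ {ball_in(b4,rmA), free(left), robot_in(rmA)}
          = {ball_in(b4,rmA), free(left), free(right), robot_in(rmA)}

== RESULT ==
["ball_in(b4,rmA)", "free(left)", "free(right)", "robot_in(rmA)"]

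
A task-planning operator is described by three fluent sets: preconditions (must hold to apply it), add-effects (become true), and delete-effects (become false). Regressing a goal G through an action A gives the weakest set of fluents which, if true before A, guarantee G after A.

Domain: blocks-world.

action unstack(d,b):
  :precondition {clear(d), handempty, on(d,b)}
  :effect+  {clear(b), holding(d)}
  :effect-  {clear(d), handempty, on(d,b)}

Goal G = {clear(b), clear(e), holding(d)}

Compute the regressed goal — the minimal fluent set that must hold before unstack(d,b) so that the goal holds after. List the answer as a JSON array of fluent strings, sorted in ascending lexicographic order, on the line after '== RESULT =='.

Compute (G \ add) ∪ pre:
  G ∩ del = {}  (empty — regression defined)
  G \ add = {clear(b), clear(e), holding(d)} \ {clear(b), holding(d)} = {clear(e)}
  ∪ pre   = {clear(e)} ∪ {clear(d), handempty, on(d,b)}
          = {clear(d), clear(e), handempty, on(d,b)}

== RESULT ==
["clear(d)", "clear(e)", "handempty", "on(d,b)"]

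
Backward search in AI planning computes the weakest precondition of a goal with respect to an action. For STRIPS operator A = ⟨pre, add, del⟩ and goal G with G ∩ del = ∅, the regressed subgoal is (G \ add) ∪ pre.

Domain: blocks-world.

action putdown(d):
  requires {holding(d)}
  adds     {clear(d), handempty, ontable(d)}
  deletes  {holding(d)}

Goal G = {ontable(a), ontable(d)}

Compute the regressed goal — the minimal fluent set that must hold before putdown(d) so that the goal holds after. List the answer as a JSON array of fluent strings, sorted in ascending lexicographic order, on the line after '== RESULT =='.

Compute (G \ add) ∪ pre:
  G ∩ del = {}  (empty — regression defined)
  G \ add = {ontable(a), ontable(d)} \ {clear(d), handempty, ontable(d)} = {ontable(a)}
  ∪ pre   = {ontable(a)} ∪ {holding(d)}
          = {holding(d), ontable(a)}

== RESULT ==
["holding(d)", "ontable(a)"]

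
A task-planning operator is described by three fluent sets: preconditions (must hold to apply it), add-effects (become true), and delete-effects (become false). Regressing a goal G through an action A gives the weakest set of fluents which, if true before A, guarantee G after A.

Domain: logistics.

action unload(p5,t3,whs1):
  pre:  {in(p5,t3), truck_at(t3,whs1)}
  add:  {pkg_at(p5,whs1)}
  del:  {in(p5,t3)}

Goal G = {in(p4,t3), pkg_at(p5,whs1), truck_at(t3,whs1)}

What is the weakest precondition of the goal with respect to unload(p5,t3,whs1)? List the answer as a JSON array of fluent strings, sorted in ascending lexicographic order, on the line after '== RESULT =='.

Compute (G \ add) ∪ pre:
  G ∩ del = {}  (empty — regression defined)
  G \ add = {in(p4,t3), pkg_at(p5,whs1), truck_at(t3,whs1)} \ {pkg_at(p5,whs1)} = {in(p4,t3), truck_at(t3,whs1)}
  ∪ pre   = {in(p4,t3), truck_at(t3,whs1)} ∪ {in(p5,t3), truck_at(t3,whs1)}
          = {in(p4,t3), in(p5,t3), truck_at(t3,whs1)}

== RESULT ==
["in(p4,t3)", "in(p5,t3)", "truck_at(t3,whs1)"]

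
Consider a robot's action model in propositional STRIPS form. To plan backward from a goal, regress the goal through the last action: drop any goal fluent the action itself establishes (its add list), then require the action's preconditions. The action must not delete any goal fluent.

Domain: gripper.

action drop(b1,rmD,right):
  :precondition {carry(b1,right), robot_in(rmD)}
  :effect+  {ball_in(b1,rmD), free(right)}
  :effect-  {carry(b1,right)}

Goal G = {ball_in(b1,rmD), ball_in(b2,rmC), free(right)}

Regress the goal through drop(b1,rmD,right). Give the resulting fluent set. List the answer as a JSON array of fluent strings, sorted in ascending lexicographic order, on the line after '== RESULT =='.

Compute (G \ add) ∪ pre:
  G ∩ del = {}  (empty — regression defined)
  G \ add = {ball_in(b1,rmD), ball_in(b2,rmC), free(right)} \ {ball_in(b1,rmD), free(right)} = {ball_in(b2,rmC)}
  ∪ pre   = {ball_in(b2,rmC)} ∪ {carry(b1,right), robot_in(rmD)}
          = {ball_in(b2,rmC), carry(b1,right), robot_in(rmD)}

== RESULT ==
["ball_in(b2,rmC)", "carry(b1,right)", "robot_in(rmD)"]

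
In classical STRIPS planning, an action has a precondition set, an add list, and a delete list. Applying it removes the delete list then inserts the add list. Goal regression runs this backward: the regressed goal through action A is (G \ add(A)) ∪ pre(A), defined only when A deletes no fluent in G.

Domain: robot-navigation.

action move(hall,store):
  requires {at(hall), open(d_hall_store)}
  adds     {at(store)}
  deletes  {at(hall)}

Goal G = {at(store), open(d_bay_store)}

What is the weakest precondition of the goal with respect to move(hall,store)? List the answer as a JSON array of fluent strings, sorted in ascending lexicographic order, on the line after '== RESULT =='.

Compute (G \ add) ∪ pre:
  G ∩ del = {}  (empty — regression defined)
  G \ add = {at(store), open(d_bay_store)} \ {at(store)} = {open(d_bay_store)}
  ∪ pre   = {open(d_bay_store)} ∪ {at(hall), open(d_hall_store)}
          = {at(hall), open(d_bay_store), open(d_hall_store)}

== RESULT ==
["at(hall)", "open(d_bay_store)", "open(d_hall_store)"]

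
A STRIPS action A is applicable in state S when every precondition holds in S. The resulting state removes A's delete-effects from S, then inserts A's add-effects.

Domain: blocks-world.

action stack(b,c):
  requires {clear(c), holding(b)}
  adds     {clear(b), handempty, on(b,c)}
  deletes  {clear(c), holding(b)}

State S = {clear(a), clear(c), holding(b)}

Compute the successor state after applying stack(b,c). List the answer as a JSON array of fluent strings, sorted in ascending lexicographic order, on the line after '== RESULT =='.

Progress:
  pre ⊆ S: {clear(c), holding(b)} ⊆ S  — applicable
  S \ del = {clear(a)}
  ∪ add   = {clear(a), clear(b), handempty, on(b,c)}

== RESULT ==
["clear(a)", "clear(b)", "handempty", "on(b,c)"]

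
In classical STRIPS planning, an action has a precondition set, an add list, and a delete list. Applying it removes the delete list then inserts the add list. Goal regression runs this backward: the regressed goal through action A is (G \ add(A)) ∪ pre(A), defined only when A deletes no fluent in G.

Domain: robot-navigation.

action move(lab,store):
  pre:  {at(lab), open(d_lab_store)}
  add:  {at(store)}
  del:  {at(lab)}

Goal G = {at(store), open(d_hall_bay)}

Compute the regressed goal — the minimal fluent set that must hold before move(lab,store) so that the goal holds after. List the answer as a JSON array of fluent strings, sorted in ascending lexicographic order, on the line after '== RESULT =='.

Compute (G \ add) ∪ pre:
  G ∩ del = {}  (empty — regression defined)
  G \ add = {at(store), open(d_hall_bay)} \ {at(store)} = {open(d_hall_bay)}
  ∪ pre   = {open(d_hall_bay)} ∪ {at(lab), open(d_lab_store)}
          = {at(lab), open(d_hall_bay), open(d_lab_store)}

== RESULT ==
["at(lab)", "open(d_hall_bay)", "open(d_lab_store)"]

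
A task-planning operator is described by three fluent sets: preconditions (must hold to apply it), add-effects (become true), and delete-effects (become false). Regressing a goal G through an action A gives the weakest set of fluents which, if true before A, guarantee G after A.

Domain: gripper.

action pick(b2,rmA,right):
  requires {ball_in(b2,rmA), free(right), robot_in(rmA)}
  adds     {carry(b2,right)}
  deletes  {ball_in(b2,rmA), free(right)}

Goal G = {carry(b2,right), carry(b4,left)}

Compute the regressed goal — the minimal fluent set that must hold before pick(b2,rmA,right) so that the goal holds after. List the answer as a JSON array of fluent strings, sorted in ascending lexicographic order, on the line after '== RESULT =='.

Regress:
  G ∩ del = {}  (empty — regression defined)
  G \ add = {carry(b2,right), carry(b4,left)} \ {carry(b2,right)} = {carry(b4,left)}
  ∪ pre   = {carry(b4,left)} ∪ {ball_in(b2,rmA), free(right), robot_in(rmA)}
          = {ball_in(b2,rmA), carry(b4,left), free(right), robot_in(rmA)}

== RESULT ==
["ball_in(b2,rmA)", "carry(b4,left)", "free(right)", "robot_in(rmA)"]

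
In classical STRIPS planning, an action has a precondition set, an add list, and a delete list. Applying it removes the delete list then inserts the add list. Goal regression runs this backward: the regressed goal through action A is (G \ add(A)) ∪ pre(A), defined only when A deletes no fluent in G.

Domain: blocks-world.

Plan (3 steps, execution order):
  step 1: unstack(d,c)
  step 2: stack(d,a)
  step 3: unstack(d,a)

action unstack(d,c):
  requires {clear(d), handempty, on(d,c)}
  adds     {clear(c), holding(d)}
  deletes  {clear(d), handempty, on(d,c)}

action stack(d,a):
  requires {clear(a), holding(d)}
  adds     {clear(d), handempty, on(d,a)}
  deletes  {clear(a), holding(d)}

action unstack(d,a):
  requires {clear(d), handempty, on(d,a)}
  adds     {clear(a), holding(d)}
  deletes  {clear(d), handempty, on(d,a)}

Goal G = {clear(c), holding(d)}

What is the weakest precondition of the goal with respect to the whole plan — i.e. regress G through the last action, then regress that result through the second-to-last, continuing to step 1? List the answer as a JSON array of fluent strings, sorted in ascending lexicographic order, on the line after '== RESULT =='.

Regress step by step:
  through step 3 (unstack(d,a)): drop {holding(d)}, keep {clear(c)}, require {clear(d), handempty, on(d,a)}
    → {clear(c), clear(d), handempty, on(d,a)}
  through step 2 (stack(d,a)): drop {clear(d), handempty, on(d,a)}, keep {clear(c)}, require {clear(a), holding(d)}
    → {clear(a), clear(c), holding(d)}
  through step 1 (unstack(d,c)): drop {clear(c), holding(d)}, keep {clear(a)}, require {clear(d), handempty, on(d,c)}
    → {clear(a), clear(d), handempty, on(d,c)}

== RESULT ==
["clear(a)", "clear(d)", "handempty", "on(d,c)"]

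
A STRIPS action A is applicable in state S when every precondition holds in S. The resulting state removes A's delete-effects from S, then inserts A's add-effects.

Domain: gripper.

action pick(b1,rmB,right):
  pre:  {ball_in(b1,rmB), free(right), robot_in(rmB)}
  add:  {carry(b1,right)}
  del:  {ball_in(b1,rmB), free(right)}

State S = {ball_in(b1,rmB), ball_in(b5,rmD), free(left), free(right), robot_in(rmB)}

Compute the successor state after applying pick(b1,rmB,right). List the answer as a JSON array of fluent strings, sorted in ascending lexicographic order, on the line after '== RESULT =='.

Compute (S \ del) ∪ add:
  pre ⊆ S: {ball_in(b1,rmB), free(right), robot_in(rmB)} ⊆ S  — applicable
  S \ del = {ball_in(b5,rmD), free(left), robot_in(rmB)}
  ∪ add   = {ball_in(b5,rmD), carry(b1,right), free(left), robot_in(rmB)}

== RESULT ==
["ball_in(b5,rmD)", "carry(b1,right)", "free(left)", "robot_in(rmB)"]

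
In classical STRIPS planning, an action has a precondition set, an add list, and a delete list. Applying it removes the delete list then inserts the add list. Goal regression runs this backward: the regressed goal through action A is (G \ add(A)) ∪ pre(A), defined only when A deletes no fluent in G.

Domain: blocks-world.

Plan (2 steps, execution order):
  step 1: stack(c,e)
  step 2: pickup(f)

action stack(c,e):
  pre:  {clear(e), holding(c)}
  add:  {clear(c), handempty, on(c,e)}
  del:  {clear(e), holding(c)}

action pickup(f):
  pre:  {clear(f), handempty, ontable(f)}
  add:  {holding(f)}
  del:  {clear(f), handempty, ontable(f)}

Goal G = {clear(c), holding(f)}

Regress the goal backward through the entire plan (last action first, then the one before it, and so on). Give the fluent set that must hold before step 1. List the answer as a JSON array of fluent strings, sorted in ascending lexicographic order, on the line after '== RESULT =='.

Work backward from the goal:
  through step 2 (pickup(f)): drop {holding(f)}, keep {clear(c)}, require {clear(f), handempty, ontable(f)}
    → {clear(c), clear(f), handempty, ontable(f)}
  through step 1 (stack(c,e)): drop {clear(c), handempty}, keep {clear(f), ontable(f)}, require {clear(e), holding(c)}
    → {clear(e), clear(f), holding(c), ontable(f)}

== RESULT ==
["clear(e)", "clear(f)", "holding(c)", "ontable(f)"]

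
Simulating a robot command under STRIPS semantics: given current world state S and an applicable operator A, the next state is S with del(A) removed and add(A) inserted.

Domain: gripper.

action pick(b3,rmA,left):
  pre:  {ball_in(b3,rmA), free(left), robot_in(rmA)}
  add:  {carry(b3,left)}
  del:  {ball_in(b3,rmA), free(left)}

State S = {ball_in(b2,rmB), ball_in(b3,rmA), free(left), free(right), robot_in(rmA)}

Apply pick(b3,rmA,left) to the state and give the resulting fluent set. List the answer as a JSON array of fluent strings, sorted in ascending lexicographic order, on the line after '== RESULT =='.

Compute (S \ del) ∪ add:
  pre ⊆ S: {ball_in(b3,rmA), free(left), robot_in(rmA)} ⊆ S  — applicable
  S \ del = {ball_in(b2,rmB), free(right), robot_in(rmA)}
  ∪ add   = {ball_in(b2,rmB), carry(b3,left), free(right), robot_in(rmA)}

== RESULT ==
["ball_in(b2,rmB)", "carry(b3,left)", "free(right)", "robot_in(rmA)"]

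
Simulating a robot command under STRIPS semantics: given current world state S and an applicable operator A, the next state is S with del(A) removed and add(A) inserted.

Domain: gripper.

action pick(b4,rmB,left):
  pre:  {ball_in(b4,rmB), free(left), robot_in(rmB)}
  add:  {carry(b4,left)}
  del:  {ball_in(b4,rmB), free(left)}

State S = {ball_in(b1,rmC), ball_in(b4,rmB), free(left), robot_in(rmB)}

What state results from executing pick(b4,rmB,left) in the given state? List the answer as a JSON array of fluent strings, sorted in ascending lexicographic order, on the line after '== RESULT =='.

Progress:
  pre ⊆ S: {ball_in(b4,rmB), free(left), robot_in(rmB)} ⊆ S  — applicable
  S \ del = {ball_in(b1,rmC), robot_in(rmB)}
  ∪ add   = {ball_in(b1,rmC), carry(b4,left), robot_in(rmB)}

== RESULT ==
["ball_in(b1,rmC)", "carry(b4,left)", "robot_in(rmB)"]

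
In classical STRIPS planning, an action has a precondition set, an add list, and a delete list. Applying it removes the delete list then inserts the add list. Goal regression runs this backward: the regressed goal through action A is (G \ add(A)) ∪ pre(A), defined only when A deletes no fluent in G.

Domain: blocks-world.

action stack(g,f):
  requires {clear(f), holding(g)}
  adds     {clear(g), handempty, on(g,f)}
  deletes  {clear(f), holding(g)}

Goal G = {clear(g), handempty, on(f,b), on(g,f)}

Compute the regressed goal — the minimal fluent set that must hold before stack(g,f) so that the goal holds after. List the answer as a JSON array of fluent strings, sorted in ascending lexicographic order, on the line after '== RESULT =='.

Regress:
  G ∩ del = {}  (empty — regression defined)
  G \ add = {clear(g), handempty, on(f,b), on(g,f)} \ {clear(g), handempty, on(g,f)} = {on(f,b)}
  ∪ pre   = {on(f,b)} ∪ {clear(f), holding(g)}
          = {clear(f), holding(g), on(f,b)}

== RESULT ==
["clear(f)", "holding(g)", "on(f,b)"]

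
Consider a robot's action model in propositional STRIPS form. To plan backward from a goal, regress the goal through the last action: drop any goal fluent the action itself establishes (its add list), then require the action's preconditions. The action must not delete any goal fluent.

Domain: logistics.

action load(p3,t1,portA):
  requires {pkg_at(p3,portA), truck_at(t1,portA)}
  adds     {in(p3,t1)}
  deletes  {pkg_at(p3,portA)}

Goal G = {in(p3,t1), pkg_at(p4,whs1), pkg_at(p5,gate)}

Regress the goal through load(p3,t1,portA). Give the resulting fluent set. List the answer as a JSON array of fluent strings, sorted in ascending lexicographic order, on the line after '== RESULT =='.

Compute (G \ add) ∪ pre:
  G ∩ del = {}  (empty — regression defined)
  G \ add = {in(p3,t1), pkg_at(p4,whs1), pkg_at(p5,gate)} \ {in(p3,t1)} = {pkg_at(p4,whs1), pkg_at(p5,gate)}
  ∪ pre   = {pkg_at(p4,whs1), pkg_at(p5,gate)} ∪ {pkg_at(p3,portA), truck_at(t1,portA)}
          = {pkg_at(p3,portA), pkg_at(p4,whs1), pkg_at(p5,gate), truck_at(t1,portA)}

== RESULT ==
["pkg_at(p3,portA)", "pkg_at(p4,whs1)", "pkg_at(p5,gate)", "truck_at(t1,portA)"]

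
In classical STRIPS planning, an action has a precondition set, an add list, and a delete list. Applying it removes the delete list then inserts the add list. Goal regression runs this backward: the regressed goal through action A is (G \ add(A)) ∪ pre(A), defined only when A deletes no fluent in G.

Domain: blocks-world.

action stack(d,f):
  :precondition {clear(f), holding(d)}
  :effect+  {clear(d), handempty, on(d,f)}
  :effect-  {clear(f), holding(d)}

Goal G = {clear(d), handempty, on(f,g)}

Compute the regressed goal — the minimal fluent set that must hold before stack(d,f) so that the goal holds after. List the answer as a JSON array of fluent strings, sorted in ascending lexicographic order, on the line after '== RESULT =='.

Compute (G \ add) ∪ pre:
  G ∩ del = {}  (empty — regression defined)
  G \ add = {clear(d), handempty, on(f,g)} \ {clear(d), handempty, on(d,f)} = {on(f,g)}
  ∪ pre   = {on(f,g)} ∪ {clear(f), holding(d)}
          = {clear(f), holding(d), on(f,g)}

== RESULT ==
["clear(f)", "holding(d)", "on(f,g)"]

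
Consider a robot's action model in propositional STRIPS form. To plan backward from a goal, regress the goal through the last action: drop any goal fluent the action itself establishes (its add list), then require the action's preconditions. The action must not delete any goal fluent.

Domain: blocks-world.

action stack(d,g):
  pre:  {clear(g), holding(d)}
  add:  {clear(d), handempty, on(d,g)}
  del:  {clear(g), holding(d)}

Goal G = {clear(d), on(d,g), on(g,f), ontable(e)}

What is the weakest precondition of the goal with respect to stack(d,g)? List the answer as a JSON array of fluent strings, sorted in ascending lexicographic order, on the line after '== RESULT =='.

Compute (G \ add) ∪ pre:
  G ∩ del = {}  (empty — regression defined)
  G \ add = {clear(d), on(d,g), on(g,f), ontable(e)} \ {clear(d), handempty, on(d,g)} = {on(g,f), ontable(e)}
  ∪ pre   = {on(g,f), ontable(e)} ∪ {clear(g), holding(d)}
          = {clear(g), holding(d), on(g,f), ontable(e)}

== RESULT ==
["clear(g)", "holding(d)", "on(g,f)", "ontable(e)"]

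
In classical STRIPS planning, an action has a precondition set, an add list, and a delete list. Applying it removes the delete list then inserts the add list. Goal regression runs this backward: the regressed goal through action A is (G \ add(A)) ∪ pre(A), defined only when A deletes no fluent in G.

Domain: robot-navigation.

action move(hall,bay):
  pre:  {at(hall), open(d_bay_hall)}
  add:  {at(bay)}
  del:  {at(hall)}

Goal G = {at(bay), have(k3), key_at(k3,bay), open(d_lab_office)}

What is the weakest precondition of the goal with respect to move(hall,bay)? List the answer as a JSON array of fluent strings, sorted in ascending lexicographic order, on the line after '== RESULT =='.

Compute (G \ add) ∪ pre:
  G ∩ del = {}  (empty — regression defined)
  G \ add = {at(bay), have(k3), key_at(k3,bay), open(d_lab_office)} \ {at(bay)} = {have(k3), key_at(k3,bay), open(d_lab_office)}
  ∪ pre   = {have(k3), key_at(k3,bay), open(d_lab_office)} ∪ {at(hall), open(d_bay_hall)}
          = {at(hall), have(k3), key_at(k3,bay), open(d_bay_hall), open(d_lab_office)}

== RESULT ==
["at(hall)", "have(k3)", "key_at(k3,bay)", "open(d_bay_hall)", "open(d_lab_office)"]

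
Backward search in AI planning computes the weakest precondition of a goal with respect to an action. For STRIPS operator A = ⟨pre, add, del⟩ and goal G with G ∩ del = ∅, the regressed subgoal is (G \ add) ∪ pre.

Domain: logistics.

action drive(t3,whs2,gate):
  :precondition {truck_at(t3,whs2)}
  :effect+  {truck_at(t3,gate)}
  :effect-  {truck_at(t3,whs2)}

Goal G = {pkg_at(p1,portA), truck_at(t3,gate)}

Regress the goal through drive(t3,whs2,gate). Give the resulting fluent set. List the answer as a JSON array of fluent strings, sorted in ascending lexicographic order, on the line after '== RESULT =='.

Regress:
  G ∩ del = {}  (empty — regression defined)
  G \ add = {pkg_at(p1,portA), truck_at(t3,gate)} \ {truck_at(t3,gate)} = {pkg_at(p1,portA)}
  ∪ pre   = {pkg_at(p1,portA)} ∪ {truck_at(t3,whs2)}
          = {pkg_at(p1,portA), truck_at(t3,whs2)}

== RESULT ==
["pkg_at(p1,portA)", "truck_at(t3,whs2)"]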